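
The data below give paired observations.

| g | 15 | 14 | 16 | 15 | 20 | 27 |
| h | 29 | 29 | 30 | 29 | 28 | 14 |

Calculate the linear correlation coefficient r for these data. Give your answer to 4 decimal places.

n = 6, Σg = 107, Σh = 159, Σg² = 2031, Σh² = 4403, Σgh = 2694
nΣgh − ΣgΣh = 16164 − 17013 = -849
nΣg² − (Σg)² = 12186 − 11449 = 737; nΣh² − (Σh)² = 26418 − 25281 = 1137
r = -849 / √(737 × 1137) = -849 / 915.4065 ≈ -0.9275

-0.9275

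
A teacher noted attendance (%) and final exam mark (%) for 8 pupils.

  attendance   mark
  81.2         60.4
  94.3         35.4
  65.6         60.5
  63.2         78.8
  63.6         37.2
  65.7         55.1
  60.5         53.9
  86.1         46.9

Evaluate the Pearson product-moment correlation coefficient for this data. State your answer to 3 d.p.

-0.462

n = 8, Σx = 580.2, Σy = 428.2, Σx² = 43218.44, Σy² = 24295.68, Σxy = 30476.69
nΣxy − ΣxΣy = 243813.52 − 248441.64 = -4628.12
nΣx² − (Σx)² = 345747.52 − 336632.04 = 9115.48; nΣy² − (Σy)² = 194365.44 − 183355.24 = 11010.2
r = -4628.12 / √(9115.48 × 11010.2) = -4628.12 / 10018.1464 ≈ -0.462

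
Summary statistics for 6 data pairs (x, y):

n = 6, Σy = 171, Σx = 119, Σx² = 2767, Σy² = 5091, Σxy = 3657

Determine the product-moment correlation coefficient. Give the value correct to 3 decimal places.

r = (nΣxy − ΣxΣy) / √[(nΣx² − (Σx)²)(nΣy² − (Σy)²)]
Numerator: 6×3657 − 119×171 = 1593
Denominator: √[(16602 − 14161)(30546 − 29241)] = √[2441 × 1305] = 1784.7983
r = 1593 / 1784.7983 ≈ 0.893

0.893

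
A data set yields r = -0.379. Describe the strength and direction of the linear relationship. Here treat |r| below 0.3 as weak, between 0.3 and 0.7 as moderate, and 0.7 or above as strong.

moderate negative

r = -0.379 < 0 so the relationship is negative.
|r| = 0.379, which falls in the moderate range.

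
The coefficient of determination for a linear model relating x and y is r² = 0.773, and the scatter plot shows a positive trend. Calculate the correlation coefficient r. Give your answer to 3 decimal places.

0.879

|r| = √0.773 = 0.879
The association is positive, so r = 0.879.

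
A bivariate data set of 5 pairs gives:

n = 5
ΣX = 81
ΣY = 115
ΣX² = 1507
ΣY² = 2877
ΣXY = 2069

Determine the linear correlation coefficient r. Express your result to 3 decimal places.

r = (nΣXY − ΣXΣY) / √[(nΣX² − (ΣX)²)(nΣY² − (ΣY)²)]
Numerator: 5×2069 − 81×115 = 1030
Denominator: √[(7535 − 6561)(14385 − 13225)] = √[974 × 1160] = 1062.9393
r = 1030 / 1062.9393 ≈ 0.969

0.969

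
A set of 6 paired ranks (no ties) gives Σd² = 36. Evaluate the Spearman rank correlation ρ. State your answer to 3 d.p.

-0.029

ρ = 1 − 6Σd² / [n(n²−1)] = 1 − 6×36 / (6×35)
  = 1 − 216/210 = 1 − 1.0286 ≈ -0.029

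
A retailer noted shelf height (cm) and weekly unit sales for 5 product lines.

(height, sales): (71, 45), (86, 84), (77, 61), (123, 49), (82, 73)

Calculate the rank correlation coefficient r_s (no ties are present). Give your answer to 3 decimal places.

0.400

Rank height: 1, 4, 2, 5, 3
Rank sales: 1, 5, 3, 2, 4
d = rank(height) − rank(sales): 0, -1, -1, 3, -1; Σd² = 12
ρ = 1 − 6Σd² / [n(n²−1)] = 1 − 6×12 / (5×24) = 1 − 72/120 ≈ 0.400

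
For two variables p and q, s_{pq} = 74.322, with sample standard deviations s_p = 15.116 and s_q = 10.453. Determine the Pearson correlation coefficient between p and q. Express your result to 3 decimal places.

0.470

r = Cov(p,q) / (s_p · s_q) = 74.322 / (15.116 × 10.453)
  = 74.322 / 158.0075 ≈ 0.470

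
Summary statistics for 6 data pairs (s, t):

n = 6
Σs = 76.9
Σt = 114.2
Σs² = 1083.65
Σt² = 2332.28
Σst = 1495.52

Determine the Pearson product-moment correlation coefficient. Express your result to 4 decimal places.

0.2554

r = (nΣst − ΣsΣt) / √[(nΣs² − (Σs)²)(nΣt² − (Σt)²)]
Numerator: 6×1495.52 − 76.9×114.2 = 191.14
Denominator: √[(6501.9 − 5913.61)(13993.68 − 13041.64)] = √[588.29 × 952.04] = 748.3820
r = 191.14 / 748.3820 ≈ 0.2554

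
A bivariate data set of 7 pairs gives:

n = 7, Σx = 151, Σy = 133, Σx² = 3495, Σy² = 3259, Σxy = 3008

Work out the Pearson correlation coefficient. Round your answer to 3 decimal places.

r = (nΣxy − ΣxΣy) / √[(nΣx² − (Σx)²)(nΣy² − (Σy)²)]
Numerator: 7×3008 − 151×133 = 973
Denominator: √[(24465 − 22801)(22813 − 17689)] = √[1664 × 5124] = 2919.9890
r = 973 / 2919.9890 ≈ 0.333

0.333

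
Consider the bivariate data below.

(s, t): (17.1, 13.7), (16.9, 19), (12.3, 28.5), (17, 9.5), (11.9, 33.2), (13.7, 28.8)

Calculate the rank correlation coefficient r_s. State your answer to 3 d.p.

Rank s: 6, 4, 2, 5, 1, 3
Rank t: 2, 3, 4, 1, 6, 5
d = rank(s) − rank(t): 4, 1, -2, 4, -5, -2; Σd² = 66
ρ = 1 − 6Σd² / [n(n²−1)] = 1 − 6×66 / (6×35) = 1 − 396/210 ≈ -0.886

-0.886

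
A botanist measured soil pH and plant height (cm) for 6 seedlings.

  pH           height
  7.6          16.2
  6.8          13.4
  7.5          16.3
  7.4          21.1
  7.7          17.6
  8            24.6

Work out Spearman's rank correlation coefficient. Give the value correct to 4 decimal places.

Rank pH: 4, 1, 3, 2, 5, 6
Rank height: 2, 1, 3, 5, 4, 6
d = rank(pH) − rank(height): 2, 0, 0, -3, 1, 0; Σd² = 14
ρ = 1 − 6Σd² / [n(n²−1)] = 1 − 6×14 / (6×35) = 1 − 84/210 ≈ 0.6000

0.6000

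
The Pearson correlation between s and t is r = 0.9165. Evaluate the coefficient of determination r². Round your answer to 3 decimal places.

0.840

r² = (0.9165)² = 0.840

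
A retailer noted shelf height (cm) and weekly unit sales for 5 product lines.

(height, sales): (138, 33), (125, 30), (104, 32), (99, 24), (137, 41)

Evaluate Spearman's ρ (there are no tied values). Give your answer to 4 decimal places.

0.8000

Rank height: 5, 3, 2, 1, 4
Rank sales: 4, 2, 3, 1, 5
d = rank(height) − rank(sales): 1, 1, -1, 0, -1; Σd² = 4
ρ = 1 − 6Σd² / [n(n²−1)] = 1 − 6×4 / (5×24) = 1 − 24/120 ≈ 0.8000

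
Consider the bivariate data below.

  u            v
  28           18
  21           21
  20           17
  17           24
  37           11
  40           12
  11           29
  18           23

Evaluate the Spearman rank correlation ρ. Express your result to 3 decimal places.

Rank u: 6, 5, 4, 2, 7, 8, 1, 3
Rank v: 4, 5, 3, 7, 1, 2, 8, 6
d = rank(u) − rank(v): 2, 0, 1, -5, 6, 6, -7, -3; Σd² = 160
ρ = 1 − 6Σd² / [n(n²−1)] = 1 − 6×160 / (8×63) = 1 − 960/504 ≈ -0.905

-0.905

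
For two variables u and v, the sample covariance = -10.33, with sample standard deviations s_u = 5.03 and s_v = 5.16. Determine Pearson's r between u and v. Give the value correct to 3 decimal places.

-0.398

r = Cov(u,v) / (s_u · s_v) = -10.33 / (5.03 × 5.16)
  = -10.33 / 25.9548 ≈ -0.398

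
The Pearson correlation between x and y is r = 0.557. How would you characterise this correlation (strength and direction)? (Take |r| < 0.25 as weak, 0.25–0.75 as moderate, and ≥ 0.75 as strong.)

r = 0.557 > 0 so the relationship is positive.
|r| = 0.557, which falls in the moderate range.

moderate positive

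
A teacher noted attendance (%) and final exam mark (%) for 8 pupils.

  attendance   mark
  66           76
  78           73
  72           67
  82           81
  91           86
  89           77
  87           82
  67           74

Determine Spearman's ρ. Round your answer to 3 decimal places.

0.714

Rank attendance: 1, 4, 3, 5, 8, 7, 6, 2
Rank mark: 4, 2, 1, 6, 8, 5, 7, 3
d = rank(attendance) − rank(mark): -3, 2, 2, -1, 0, 2, -1, -1; Σd² = 24
ρ = 1 − 6Σd² / [n(n²−1)] = 1 − 6×24 / (8×63) = 1 − 144/504 ≈ 0.714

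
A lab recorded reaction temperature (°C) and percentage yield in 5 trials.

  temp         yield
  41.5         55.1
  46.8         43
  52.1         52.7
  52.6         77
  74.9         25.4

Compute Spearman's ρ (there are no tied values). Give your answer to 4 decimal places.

Rank temp: 1, 2, 3, 4, 5
Rank yield: 4, 2, 3, 5, 1
d = rank(temp) − rank(yield): -3, 0, 0, -1, 4; Σd² = 26
ρ = 1 − 6Σd² / [n(n²−1)] = 1 − 6×26 / (5×24) = 1 − 156/120 ≈ -0.3000

-0.3000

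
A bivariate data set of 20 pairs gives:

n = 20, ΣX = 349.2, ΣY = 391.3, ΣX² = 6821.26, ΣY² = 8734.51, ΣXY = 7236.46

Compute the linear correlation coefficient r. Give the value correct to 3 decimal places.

0.457

r = (nΣXY − ΣXΣY) / √[(nΣX² − (ΣX)²)(nΣY² − (ΣY)²)]
Numerator: 20×7236.46 − 349.2×391.3 = 8087.24
Denominator: √[(136425.2 − 121940.64)(174690.2 − 153115.69)] = √[14484.56 × 21574.51] = 17677.5927
r = 8087.24 / 17677.5927 ≈ 0.457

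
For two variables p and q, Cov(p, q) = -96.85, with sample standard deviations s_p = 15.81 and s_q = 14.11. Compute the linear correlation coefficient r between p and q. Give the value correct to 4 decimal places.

r = Cov(p,q) / (s_p · s_q) = -96.85 / (15.81 × 14.11)
  = -96.85 / 223.0791 ≈ -0.4342

-0.4342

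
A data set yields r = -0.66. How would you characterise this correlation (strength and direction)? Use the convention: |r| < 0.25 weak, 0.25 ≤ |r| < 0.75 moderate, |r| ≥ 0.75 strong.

r = -0.66 < 0 so the relationship is negative.
|r| = 0.66, which falls in the moderate range.

moderate negative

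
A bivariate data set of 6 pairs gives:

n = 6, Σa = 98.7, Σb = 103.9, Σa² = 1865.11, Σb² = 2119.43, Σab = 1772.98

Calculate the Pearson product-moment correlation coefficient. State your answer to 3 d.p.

r = (nΣab − ΣaΣb) / √[(nΣa² − (Σa)²)(nΣb² − (Σb)²)]
Numerator: 6×1772.98 − 98.7×103.9 = 382.95
Denominator: √[(11190.66 − 9741.69)(12716.58 − 10795.21)] = √[1448.97 × 1921.37] = 1668.5345
r = 382.95 / 1668.5345 ≈ 0.230

0.230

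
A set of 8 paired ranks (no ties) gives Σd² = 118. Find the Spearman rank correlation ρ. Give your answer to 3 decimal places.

-0.405

ρ = 1 − 6Σd² / [n(n²−1)] = 1 − 6×118 / (8×63)
  = 1 − 708/504 = 1 − 1.4048 ≈ -0.405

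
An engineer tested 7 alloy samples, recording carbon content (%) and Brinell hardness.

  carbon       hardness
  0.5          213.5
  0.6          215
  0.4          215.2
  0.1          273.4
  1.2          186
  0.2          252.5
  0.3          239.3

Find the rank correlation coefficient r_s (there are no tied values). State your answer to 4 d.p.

Rank carbon: 5, 6, 4, 1, 7, 2, 3
Rank hardness: 2, 3, 4, 7, 1, 6, 5
d = rank(carbon) − rank(hardness): 3, 3, 0, -6, 6, -4, -2; Σd² = 110
ρ = 1 − 6Σd² / [n(n²−1)] = 1 − 6×110 / (7×48) = 1 − 660/336 ≈ -0.9643

-0.9643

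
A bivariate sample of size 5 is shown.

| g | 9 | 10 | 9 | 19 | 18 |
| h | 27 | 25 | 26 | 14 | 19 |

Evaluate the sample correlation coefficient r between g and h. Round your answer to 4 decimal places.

-0.9650

n = 5, Σg = 65, Σh = 111, Σg² = 947, Σh² = 2587, Σgh = 1335
nΣgh − ΣgΣh = 6675 − 7215 = -540
nΣg² − (Σg)² = 4735 − 4225 = 510; nΣh² − (Σh)² = 12935 − 12321 = 614
r = -540 / √(510 × 614) = -540 / 559.5891 ≈ -0.9650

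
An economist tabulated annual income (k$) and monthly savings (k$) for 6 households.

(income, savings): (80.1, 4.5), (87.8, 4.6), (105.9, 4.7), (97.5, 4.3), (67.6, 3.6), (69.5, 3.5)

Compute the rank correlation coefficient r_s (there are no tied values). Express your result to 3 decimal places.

Rank income: 3, 4, 6, 5, 1, 2
Rank savings: 4, 5, 6, 3, 2, 1
d = rank(income) − rank(savings): -1, -1, 0, 2, -1, 1; Σd² = 8
ρ = 1 − 6Σd² / [n(n²−1)] = 1 − 6×8 / (6×35) = 1 − 48/210 ≈ 0.771

0.771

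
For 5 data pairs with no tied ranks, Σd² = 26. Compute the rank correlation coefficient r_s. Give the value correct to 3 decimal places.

-0.300

ρ = 1 − 6Σd² / [n(n²−1)] = 1 − 6×26 / (5×24)
  = 1 − 156/120 = 1 − 1.3000 ≈ -0.300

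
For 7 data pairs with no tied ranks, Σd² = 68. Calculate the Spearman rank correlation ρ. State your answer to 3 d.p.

ρ = 1 − 6Σd² / [n(n²−1)] = 1 − 6×68 / (7×48)
  = 1 − 408/336 = 1 − 1.2143 ≈ -0.214

-0.214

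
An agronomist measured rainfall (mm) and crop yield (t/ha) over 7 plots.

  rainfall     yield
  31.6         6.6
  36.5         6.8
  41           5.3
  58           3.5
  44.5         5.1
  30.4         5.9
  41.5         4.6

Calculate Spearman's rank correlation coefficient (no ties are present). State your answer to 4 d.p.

-0.8214

Rank rainfall: 2, 3, 4, 7, 6, 1, 5
Rank yield: 6, 7, 4, 1, 3, 5, 2
d = rank(rainfall) − rank(yield): -4, -4, 0, 6, 3, -4, 3; Σd² = 102
ρ = 1 − 6Σd² / [n(n²−1)] = 1 − 6×102 / (7×48) = 1 − 612/336 ≈ -0.8214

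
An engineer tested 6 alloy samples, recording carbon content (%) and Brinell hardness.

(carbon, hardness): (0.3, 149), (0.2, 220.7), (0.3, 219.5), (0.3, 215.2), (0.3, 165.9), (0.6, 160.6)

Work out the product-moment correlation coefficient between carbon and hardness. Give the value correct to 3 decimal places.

-0.509

n = 6, Σx = 2, Σy = 1130.9, Σx² = 0.76, Σy² = 218715.95, Σxy = 365.38
nΣxy − ΣxΣy = 2192.28 − 2261.8 = -69.52
nΣx² − (Σx)² = 4.56 − 4 = 0.56; nΣy² − (Σy)² = 1312295.7 − 1278934.81 = 33360.89
r = -69.52 / √(0.56 × 33360.89) = -69.52 / 136.6825 ≈ -0.509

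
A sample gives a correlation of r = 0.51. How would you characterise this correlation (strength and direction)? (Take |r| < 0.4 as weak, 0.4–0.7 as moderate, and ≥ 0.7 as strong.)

r = 0.51 > 0 so the relationship is positive.
|r| = 0.51, which falls in the moderate range.

moderate positive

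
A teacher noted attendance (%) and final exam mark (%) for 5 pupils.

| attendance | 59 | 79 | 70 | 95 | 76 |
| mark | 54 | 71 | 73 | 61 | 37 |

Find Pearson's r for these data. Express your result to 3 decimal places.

n = 5, Σx = 379, Σy = 296, Σx² = 29423, Σy² = 18376, Σxy = 22512
nΣxy − ΣxΣy = 112560 − 112184 = 376
nΣx² − (Σx)² = 147115 − 143641 = 3474; nΣy² − (Σy)² = 91880 − 87616 = 4264
r = 376 / √(3474 × 4264) = 376 / 3848.7837 ≈ 0.098

0.098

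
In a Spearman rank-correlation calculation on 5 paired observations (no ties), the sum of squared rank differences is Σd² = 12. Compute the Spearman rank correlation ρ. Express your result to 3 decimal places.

0.400

ρ = 1 − 6Σd² / [n(n²−1)] = 1 − 6×12 / (5×24)
  = 1 − 72/120 = 1 − 0.6000 ≈ 0.400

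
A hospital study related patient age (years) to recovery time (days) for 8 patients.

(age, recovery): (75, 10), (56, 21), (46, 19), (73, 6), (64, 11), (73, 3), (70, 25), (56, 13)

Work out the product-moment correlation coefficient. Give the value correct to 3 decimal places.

n = 8, Σx = 513, Σy = 108, Σx² = 33667, Σy² = 1862, Σxy = 6639
nΣxy − ΣxΣy = 53112 − 55404 = -2292
nΣx² − (Σx)² = 269336 − 263169 = 6167; nΣy² − (Σy)² = 14896 − 11664 = 3232
r = -2292 / √(6167 × 3232) = -2292 / 4464.4982 ≈ -0.513

-0.513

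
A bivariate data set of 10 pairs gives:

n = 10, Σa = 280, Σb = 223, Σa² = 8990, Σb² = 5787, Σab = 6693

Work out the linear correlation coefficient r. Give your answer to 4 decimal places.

0.4640

r = (nΣab − ΣaΣb) / √[(nΣa² − (Σa)²)(nΣb² − (Σb)²)]
Numerator: 10×6693 − 280×223 = 4490
Denominator: √[(89900 − 78400)(57870 − 49729)] = √[11500 × 8141] = 9675.8204
r = 4490 / 9675.8204 ≈ 0.4640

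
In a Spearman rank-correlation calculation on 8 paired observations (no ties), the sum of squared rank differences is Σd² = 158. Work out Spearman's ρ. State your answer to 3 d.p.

-0.881

ρ = 1 − 6Σd² / [n(n²−1)] = 1 − 6×158 / (8×63)
  = 1 − 948/504 = 1 − 1.8810 ≈ -0.881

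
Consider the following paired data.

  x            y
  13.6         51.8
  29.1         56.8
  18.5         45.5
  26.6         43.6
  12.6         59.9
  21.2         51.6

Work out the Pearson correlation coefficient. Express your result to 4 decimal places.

-0.2795

n = 6, Σx = 121.6, Σy = 309.2, Σx² = 2689.78, Σy² = 16131.26, Σxy = 6207.53
nΣxy − ΣxΣy = 37245.18 − 37598.72 = -353.54
nΣx² − (Σx)² = 16138.68 − 14786.56 = 1352.12; nΣy² − (Σy)² = 96787.56 − 95604.64 = 1182.92
r = -353.54 / √(1352.12 × 1182.92) = -353.54 / 1264.6936 ≈ -0.2795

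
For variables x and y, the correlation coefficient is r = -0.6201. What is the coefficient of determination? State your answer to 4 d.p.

r² = (-0.6201)² = 0.3845

0.3845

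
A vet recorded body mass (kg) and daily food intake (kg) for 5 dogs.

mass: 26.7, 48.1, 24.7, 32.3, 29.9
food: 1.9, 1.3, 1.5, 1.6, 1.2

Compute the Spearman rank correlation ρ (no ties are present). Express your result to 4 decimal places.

Rank mass: 2, 5, 1, 4, 3
Rank food: 5, 2, 3, 4, 1
d = rank(mass) − rank(food): -3, 3, -2, 0, 2; Σd² = 26
ρ = 1 − 6Σd² / [n(n²−1)] = 1 − 6×26 / (5×24) = 1 − 156/120 ≈ -0.3000

-0.3000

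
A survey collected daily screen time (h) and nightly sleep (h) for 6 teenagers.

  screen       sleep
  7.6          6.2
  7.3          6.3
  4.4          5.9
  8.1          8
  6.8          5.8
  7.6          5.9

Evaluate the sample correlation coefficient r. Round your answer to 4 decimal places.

0.4929

n = 6, Σx = 41.8, Σy = 38.1, Σx² = 300.02, Σy² = 245.39, Σxy = 268.15
nΣxy − ΣxΣy = 1608.9 − 1592.58 = 16.32
nΣx² − (Σx)² = 1800.12 − 1747.24 = 52.88; nΣy² − (Σy)² = 1472.34 − 1451.61 = 20.73
r = 16.32 / √(52.88 × 20.73) = 16.32 / 33.1089 ≈ 0.4929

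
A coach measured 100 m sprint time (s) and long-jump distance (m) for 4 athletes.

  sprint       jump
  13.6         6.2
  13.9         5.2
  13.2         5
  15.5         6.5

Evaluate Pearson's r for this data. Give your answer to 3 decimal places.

0.720

n = 4, Σx = 56.2, Σy = 22.9, Σx² = 792.66, Σy² = 132.73, Σxy = 323.35
nΣxy − ΣxΣy = 1293.4 − 1286.98 = 6.42
nΣx² − (Σx)² = 3170.64 − 3158.44 = 12.2; nΣy² − (Σy)² = 530.92 − 524.41 = 6.51
r = 6.42 / √(12.2 × 6.51) = 6.42 / 8.9119 ≈ 0.720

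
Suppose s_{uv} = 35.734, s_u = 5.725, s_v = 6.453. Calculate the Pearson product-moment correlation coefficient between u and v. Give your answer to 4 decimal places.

0.9673

r = Cov(u,v) / (s_u · s_v) = 35.734 / (5.725 × 6.453)
  = 35.734 / 36.9434 ≈ 0.9673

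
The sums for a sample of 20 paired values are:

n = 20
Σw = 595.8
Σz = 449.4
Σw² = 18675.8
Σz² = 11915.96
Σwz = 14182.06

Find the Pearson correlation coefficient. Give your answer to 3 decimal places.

0.612

r = (nΣwz − ΣwΣz) / √[(nΣw² − (Σw)²)(nΣz² − (Σz)²)]
Numerator: 20×14182.06 − 595.8×449.4 = 15888.68
Denominator: √[(373516 − 354977.64)(238319.2 − 201960.36)] = √[18538.36 × 36358.84] = 25962.1506
r = 15888.68 / 25962.1506 ≈ 0.612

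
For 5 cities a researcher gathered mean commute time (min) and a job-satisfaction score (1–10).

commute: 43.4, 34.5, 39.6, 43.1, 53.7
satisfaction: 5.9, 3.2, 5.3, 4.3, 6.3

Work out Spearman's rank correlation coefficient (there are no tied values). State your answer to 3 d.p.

Rank commute: 4, 1, 2, 3, 5
Rank satisfaction: 4, 1, 3, 2, 5
d = rank(commute) − rank(satisfaction): 0, 0, -1, 1, 0; Σd² = 2
ρ = 1 − 6Σd² / [n(n²−1)] = 1 − 6×2 / (5×24) = 1 − 12/120 ≈ 0.900

0.900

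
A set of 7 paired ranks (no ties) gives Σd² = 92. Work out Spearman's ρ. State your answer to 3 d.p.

ρ = 1 − 6Σd² / [n(n²−1)] = 1 − 6×92 / (7×48)
  = 1 − 552/336 = 1 − 1.6429 ≈ -0.643

-0.643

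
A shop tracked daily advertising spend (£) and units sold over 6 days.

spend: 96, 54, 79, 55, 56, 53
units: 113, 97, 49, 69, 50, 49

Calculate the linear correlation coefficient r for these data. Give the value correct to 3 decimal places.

0.475

n = 6, Σx = 393, Σy = 427, Σx² = 27343, Σy² = 34241, Σxy = 29149
nΣxy − ΣxΣy = 174894 − 167811 = 7083
nΣx² − (Σx)² = 164058 − 154449 = 9609; nΣy² − (Σy)² = 205446 − 182329 = 23117
r = 7083 / √(9609 × 23117) = 7083 / 14904.0683 ≈ 0.475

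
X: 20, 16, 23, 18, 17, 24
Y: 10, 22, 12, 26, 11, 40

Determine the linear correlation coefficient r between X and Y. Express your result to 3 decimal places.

n = 6, ΣX = 118, ΣY = 121, ΣX² = 2374, ΣY² = 3125, ΣXY = 2443
nΣXY − ΣXΣY = 14658 − 14278 = 380
nΣX² − (ΣX)² = 14244 − 13924 = 320; nΣY² − (ΣY)² = 18750 − 14641 = 4109
r = 380 / √(320 × 4109) = 380 / 1146.6822 ≈ 0.331

0.331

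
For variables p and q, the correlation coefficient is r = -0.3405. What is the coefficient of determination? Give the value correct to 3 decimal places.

0.116

r² = (-0.3405)² = 0.116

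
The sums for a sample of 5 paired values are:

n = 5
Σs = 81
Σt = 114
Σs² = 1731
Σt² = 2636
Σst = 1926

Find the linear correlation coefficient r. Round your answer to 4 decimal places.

0.6380

r = (nΣst − ΣsΣt) / √[(nΣs² − (Σs)²)(nΣt² − (Σt)²)]
Numerator: 5×1926 − 81×114 = 396
Denominator: √[(8655 − 6561)(13180 − 12996)] = √[2094 × 184] = 620.7222
r = 396 / 620.7222 ≈ 0.6380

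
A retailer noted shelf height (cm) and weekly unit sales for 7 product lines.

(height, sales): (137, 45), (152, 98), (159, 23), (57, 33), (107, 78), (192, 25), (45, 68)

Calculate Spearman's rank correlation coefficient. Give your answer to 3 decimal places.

-0.429

Rank height: 4, 5, 6, 2, 3, 7, 1
Rank sales: 4, 7, 1, 3, 6, 2, 5
d = rank(height) − rank(sales): 0, -2, 5, -1, -3, 5, -4; Σd² = 80
ρ = 1 − 6Σd² / [n(n²−1)] = 1 − 6×80 / (7×48) = 1 − 480/336 ≈ -0.429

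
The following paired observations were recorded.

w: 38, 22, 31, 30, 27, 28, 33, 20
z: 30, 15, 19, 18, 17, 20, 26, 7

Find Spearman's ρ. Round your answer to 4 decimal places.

0.9286

Rank w: 8, 2, 6, 5, 3, 4, 7, 1
Rank z: 8, 2, 5, 4, 3, 6, 7, 1
d = rank(w) − rank(z): 0, 0, 1, 1, 0, -2, 0, 0; Σd² = 6
ρ = 1 − 6Σd² / [n(n²−1)] = 1 − 6×6 / (8×63) = 1 − 36/504 ≈ 0.9286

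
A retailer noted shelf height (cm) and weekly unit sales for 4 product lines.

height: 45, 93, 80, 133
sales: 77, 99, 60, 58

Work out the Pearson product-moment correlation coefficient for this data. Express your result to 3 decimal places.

-0.295

n = 4, Σx = 351, Σy = 294, Σx² = 34763, Σy² = 22694, Σxy = 25186
nΣxy − ΣxΣy = 100744 − 103194 = -2450
nΣx² − (Σx)² = 139052 − 123201 = 15851; nΣy² − (Σy)² = 90776 − 86436 = 4340
r = -2450 / √(15851 × 4340) = -2450 / 8294.1751 ≈ -0.295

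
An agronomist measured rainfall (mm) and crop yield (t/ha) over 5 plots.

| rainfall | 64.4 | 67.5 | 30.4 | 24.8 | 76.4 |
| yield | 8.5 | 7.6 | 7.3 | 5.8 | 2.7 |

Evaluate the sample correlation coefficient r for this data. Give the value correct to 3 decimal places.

-0.228

n = 5, Σx = 263.5, Σy = 31.9, Σx² = 16079.77, Σy² = 224.23, Σxy = 1632.44
nΣxy − ΣxΣy = 8162.2 − 8405.65 = -243.45
nΣx² − (Σx)² = 80398.85 − 69432.25 = 10966.6; nΣy² − (Σy)² = 1121.15 − 1017.61 = 103.54
r = -243.45 / √(10966.6 × 103.54) = -243.45 / 1065.5899 ≈ -0.228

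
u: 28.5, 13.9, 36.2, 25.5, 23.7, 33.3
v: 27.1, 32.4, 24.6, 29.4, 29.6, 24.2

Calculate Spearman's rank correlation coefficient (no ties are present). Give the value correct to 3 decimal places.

-0.943

Rank u: 4, 1, 6, 3, 2, 5
Rank v: 3, 6, 2, 4, 5, 1
d = rank(u) − rank(v): 1, -5, 4, -1, -3, 4; Σd² = 68
ρ = 1 − 6Σd² / [n(n²−1)] = 1 − 6×68 / (6×35) = 1 − 408/210 ≈ -0.943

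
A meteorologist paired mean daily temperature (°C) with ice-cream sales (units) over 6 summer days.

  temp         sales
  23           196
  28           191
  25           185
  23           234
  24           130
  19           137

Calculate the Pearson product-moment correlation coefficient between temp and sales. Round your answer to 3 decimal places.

0.333

n = 6, Σx = 142, Σy = 1073, Σx² = 3404, Σy² = 199547, Σxy = 25586
nΣxy − ΣxΣy = 153516 − 152366 = 1150
nΣx² − (Σx)² = 20424 − 20164 = 260; nΣy² − (Σy)² = 1197282 − 1151329 = 45953
r = 1150 / √(260 × 45953) = 1150 / 3456.5561 ≈ 0.333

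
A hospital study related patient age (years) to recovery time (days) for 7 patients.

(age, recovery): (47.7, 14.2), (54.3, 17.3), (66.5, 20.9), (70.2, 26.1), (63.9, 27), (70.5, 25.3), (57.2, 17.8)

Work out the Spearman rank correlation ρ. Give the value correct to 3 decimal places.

0.750

Rank age: 1, 2, 5, 6, 4, 7, 3
Rank recovery: 1, 2, 4, 6, 7, 5, 3
d = rank(age) − rank(recovery): 0, 0, 1, 0, -3, 2, 0; Σd² = 14
ρ = 1 − 6Σd² / [n(n²−1)] = 1 − 6×14 / (7×48) = 1 − 84/336 ≈ 0.750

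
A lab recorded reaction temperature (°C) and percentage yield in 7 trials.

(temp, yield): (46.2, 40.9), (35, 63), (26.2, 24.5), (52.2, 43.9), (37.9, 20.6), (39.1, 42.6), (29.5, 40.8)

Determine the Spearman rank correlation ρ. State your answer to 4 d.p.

Rank temp: 6, 3, 1, 7, 4, 5, 2
Rank yield: 4, 7, 2, 6, 1, 5, 3
d = rank(temp) − rank(yield): 2, -4, -1, 1, 3, 0, -1; Σd² = 32
ρ = 1 − 6Σd² / [n(n²−1)] = 1 − 6×32 / (7×48) = 1 − 192/336 ≈ 0.4286

0.4286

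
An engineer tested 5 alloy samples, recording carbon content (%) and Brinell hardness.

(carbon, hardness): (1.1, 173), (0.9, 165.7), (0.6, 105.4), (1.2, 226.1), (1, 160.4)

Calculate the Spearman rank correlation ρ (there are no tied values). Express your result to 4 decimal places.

0.9000

Rank carbon: 4, 2, 1, 5, 3
Rank hardness: 4, 3, 1, 5, 2
d = rank(carbon) − rank(hardness): 0, -1, 0, 0, 1; Σd² = 2
ρ = 1 − 6Σd² / [n(n²−1)] = 1 − 6×2 / (5×24) = 1 − 12/120 ≈ 0.9000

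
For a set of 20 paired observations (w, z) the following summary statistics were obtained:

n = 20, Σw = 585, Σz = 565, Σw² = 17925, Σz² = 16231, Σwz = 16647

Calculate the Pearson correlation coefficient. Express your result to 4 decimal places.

r = (nΣwz − ΣwΣz) / √[(nΣw² − (Σw)²)(nΣz² − (Σz)²)]
Numerator: 20×16647 − 585×565 = 2415
Denominator: √[(358500 − 342225)(324620 − 319225)] = √[16275 × 5395] = 9370.3589
r = 2415 / 9370.3589 ≈ 0.2577

0.2577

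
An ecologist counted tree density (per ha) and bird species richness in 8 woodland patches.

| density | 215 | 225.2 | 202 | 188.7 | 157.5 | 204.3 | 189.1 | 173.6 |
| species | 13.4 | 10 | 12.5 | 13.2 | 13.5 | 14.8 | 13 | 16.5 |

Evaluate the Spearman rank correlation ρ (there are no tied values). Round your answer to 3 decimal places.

Rank density: 7, 8, 5, 3, 1, 6, 4, 2
Rank species: 5, 1, 2, 4, 6, 7, 3, 8
d = rank(density) − rank(species): 2, 7, 3, -1, -5, -1, 1, -6; Σd² = 126
ρ = 1 − 6Σd² / [n(n²−1)] = 1 − 6×126 / (8×63) = 1 − 756/504 ≈ -0.500

-0.500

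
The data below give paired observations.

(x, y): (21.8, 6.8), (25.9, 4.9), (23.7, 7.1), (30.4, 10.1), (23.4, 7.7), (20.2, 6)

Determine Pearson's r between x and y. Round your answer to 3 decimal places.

0.619

n = 6, Σx = 145.4, Σy = 42.6, Σx² = 3587.5, Σy² = 317.96, Σxy = 1051.84
nΣxy − ΣxΣy = 6311.04 − 6194.04 = 117
nΣx² − (Σx)² = 21525 − 21141.16 = 383.84; nΣy² − (Σy)² = 1907.76 − 1814.76 = 93
r = 117 / √(383.84 × 93) = 117 / 188.9368 ≈ 0.619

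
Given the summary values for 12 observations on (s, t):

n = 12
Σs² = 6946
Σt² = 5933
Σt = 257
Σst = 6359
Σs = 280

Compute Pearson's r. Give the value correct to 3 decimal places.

r = (nΣst − ΣsΣt) / √[(nΣs² − (Σs)²)(nΣt² − (Σt)²)]
Numerator: 12×6359 − 280×257 = 4348
Denominator: √[(83352 − 78400)(71196 − 66049)] = √[4952 × 5147] = 5048.5586
r = 4348 / 5048.5586 ≈ 0.861

0.861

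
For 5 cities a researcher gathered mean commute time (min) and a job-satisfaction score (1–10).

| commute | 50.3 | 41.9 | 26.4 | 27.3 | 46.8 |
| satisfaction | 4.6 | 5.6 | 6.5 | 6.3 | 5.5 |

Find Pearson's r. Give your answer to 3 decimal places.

n = 5, Σx = 192.7, Σy = 28.5, Σx² = 7918.19, Σy² = 164.71, Σxy = 1067.01
nΣxy − ΣxΣy = 5335.05 − 5491.95 = -156.9
nΣx² − (Σx)² = 39590.95 − 37133.29 = 2457.66; nΣy² − (Σy)² = 823.55 − 812.25 = 11.3
r = -156.9 / √(2457.66 × 11.3) = -156.9 / 166.6480 ≈ -0.942

-0.942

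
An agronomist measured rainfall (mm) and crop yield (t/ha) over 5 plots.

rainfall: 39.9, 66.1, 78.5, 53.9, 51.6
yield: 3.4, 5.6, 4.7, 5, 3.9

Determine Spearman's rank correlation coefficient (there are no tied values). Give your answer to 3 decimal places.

Rank rainfall: 1, 4, 5, 3, 2
Rank yield: 1, 5, 3, 4, 2
d = rank(rainfall) − rank(yield): 0, -1, 2, -1, 0; Σd² = 6
ρ = 1 − 6Σd² / [n(n²−1)] = 1 − 6×6 / (5×24) = 1 − 36/120 ≈ 0.700

0.700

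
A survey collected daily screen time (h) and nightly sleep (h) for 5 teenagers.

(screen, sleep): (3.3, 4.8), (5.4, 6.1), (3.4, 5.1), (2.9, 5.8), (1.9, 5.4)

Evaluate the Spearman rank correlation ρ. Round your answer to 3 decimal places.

0.200

Rank screen: 3, 5, 4, 2, 1
Rank sleep: 1, 5, 2, 4, 3
d = rank(screen) − rank(sleep): 2, 0, 2, -2, -2; Σd² = 16
ρ = 1 − 6Σd² / [n(n²−1)] = 1 − 6×16 / (5×24) = 1 − 96/120 ≈ 0.200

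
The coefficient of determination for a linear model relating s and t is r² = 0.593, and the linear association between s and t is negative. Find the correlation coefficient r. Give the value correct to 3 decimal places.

|r| = √0.593 = 0.770
The association is negative, so r = −0.770.

-0.770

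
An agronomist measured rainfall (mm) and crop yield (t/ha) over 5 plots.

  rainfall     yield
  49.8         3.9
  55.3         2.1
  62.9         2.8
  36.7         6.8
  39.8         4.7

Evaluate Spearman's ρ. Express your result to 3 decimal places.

Rank rainfall: 3, 4, 5, 1, 2
Rank yield: 3, 1, 2, 5, 4
d = rank(rainfall) − rank(yield): 0, 3, 3, -4, -2; Σd² = 38
ρ = 1 − 6Σd² / [n(n²−1)] = 1 − 6×38 / (5×24) = 1 − 228/120 ≈ -0.900

-0.900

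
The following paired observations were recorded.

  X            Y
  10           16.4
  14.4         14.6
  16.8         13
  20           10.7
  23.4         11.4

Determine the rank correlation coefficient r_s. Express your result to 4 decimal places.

-0.9000

Rank X: 1, 2, 3, 4, 5
Rank Y: 5, 4, 3, 1, 2
d = rank(X) − rank(Y): -4, -2, 0, 3, 3; Σd² = 38
ρ = 1 − 6Σd² / [n(n²−1)] = 1 − 6×38 / (5×24) = 1 − 228/120 ≈ -0.9000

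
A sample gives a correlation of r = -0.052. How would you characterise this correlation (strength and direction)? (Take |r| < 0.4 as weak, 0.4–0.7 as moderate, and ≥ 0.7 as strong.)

r = -0.052 < 0 so the relationship is negative.
|r| = 0.052, which falls in the weak range.

weak negative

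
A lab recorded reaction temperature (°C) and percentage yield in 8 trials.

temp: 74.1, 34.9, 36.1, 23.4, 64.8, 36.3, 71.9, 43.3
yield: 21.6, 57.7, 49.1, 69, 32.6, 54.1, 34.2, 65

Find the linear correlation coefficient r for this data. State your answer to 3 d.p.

n = 8, Σx = 384.8, Σy = 383.3, Σx² = 21120.82, Σy² = 20351.87, Σxy = 16351.19
nΣxy − ΣxΣy = 130809.52 − 147493.84 = -16684.32
nΣx² − (Σx)² = 168966.56 − 148071.04 = 20895.52; nΣy² − (Σy)² = 162814.96 − 146918.89 = 15896.07
r = -16684.32 / √(20895.52 × 15896.07) = -16684.32 / 18225.1653 ≈ -0.915

-0.915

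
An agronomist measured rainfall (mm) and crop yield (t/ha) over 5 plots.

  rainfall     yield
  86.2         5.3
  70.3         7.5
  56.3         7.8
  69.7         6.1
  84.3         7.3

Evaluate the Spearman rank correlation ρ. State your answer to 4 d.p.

Rank rainfall: 5, 3, 1, 2, 4
Rank yield: 1, 4, 5, 2, 3
d = rank(rainfall) − rank(yield): 4, -1, -4, 0, 1; Σd² = 34
ρ = 1 − 6Σd² / [n(n²−1)] = 1 − 6×34 / (5×24) = 1 − 204/120 ≈ -0.7000

-0.7000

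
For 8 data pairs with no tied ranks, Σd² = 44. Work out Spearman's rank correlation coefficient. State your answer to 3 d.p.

ρ = 1 − 6Σd² / [n(n²−1)] = 1 − 6×44 / (8×63)
  = 1 − 264/504 = 1 − 0.5238 ≈ 0.476

0.476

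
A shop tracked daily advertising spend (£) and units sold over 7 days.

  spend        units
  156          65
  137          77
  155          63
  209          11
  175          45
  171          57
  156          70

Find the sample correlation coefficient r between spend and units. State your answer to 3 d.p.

n = 7, Σx = 1159, Σy = 388, Σx² = 195013, Σy² = 24418, Σxy = 61295
nΣxy − ΣxΣy = 429065 − 449692 = -20627
nΣx² − (Σx)² = 1365091 − 1343281 = 21810; nΣy² − (Σy)² = 170926 − 150544 = 20382
r = -20627 / √(21810 × 20382) = -20627 / 21083.9138 ≈ -0.978

-0.978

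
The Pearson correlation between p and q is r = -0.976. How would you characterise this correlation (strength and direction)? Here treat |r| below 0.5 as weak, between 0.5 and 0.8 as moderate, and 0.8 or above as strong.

r = -0.976 < 0 so the relationship is negative.
|r| = 0.976, which falls in the strong range.

strong negative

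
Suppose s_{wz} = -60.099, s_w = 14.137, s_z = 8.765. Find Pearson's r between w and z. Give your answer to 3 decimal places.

r = Cov(w,z) / (s_w · s_z) = -60.099 / (14.137 × 8.765)
  = -60.099 / 123.9108 ≈ -0.485

-0.485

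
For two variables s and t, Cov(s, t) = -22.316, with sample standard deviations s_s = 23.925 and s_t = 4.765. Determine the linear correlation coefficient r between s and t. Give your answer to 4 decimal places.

-0.1957

r = Cov(s,t) / (s_s · s_t) = -22.316 / (23.925 × 4.765)
  = -22.316 / 114.0026 ≈ -0.1957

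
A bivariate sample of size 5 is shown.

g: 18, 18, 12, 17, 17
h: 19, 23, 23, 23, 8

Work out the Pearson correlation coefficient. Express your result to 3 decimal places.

-0.236

n = 5, Σg = 82, Σh = 96, Σg² = 1370, Σh² = 2012, Σgh = 1559
nΣgh − ΣgΣh = 7795 − 7872 = -77
nΣg² − (Σg)² = 6850 − 6724 = 126; nΣh² − (Σh)² = 10060 − 9216 = 844
r = -77 / √(126 × 844) = -77 / 326.1043 ≈ -0.236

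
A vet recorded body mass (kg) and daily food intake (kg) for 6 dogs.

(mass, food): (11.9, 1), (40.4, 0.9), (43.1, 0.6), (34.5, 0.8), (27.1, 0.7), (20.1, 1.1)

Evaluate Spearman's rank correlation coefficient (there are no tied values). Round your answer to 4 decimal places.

Rank mass: 1, 5, 6, 4, 3, 2
Rank food: 5, 4, 1, 3, 2, 6
d = rank(mass) − rank(food): -4, 1, 5, 1, 1, -4; Σd² = 60
ρ = 1 − 6Σd² / [n(n²−1)] = 1 − 6×60 / (6×35) = 1 − 360/210 ≈ -0.7143

-0.7143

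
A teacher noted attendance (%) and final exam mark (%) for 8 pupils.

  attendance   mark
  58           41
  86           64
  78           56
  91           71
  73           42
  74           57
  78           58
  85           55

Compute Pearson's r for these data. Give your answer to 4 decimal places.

0.8595

n = 8, Σx = 623, Σy = 444, Σx² = 49239, Σy² = 25356, Σxy = 35194
nΣxy − ΣxΣy = 281552 − 276612 = 4940
nΣx² − (Σx)² = 393912 − 388129 = 5783; nΣy² − (Σy)² = 202848 − 197136 = 5712
r = 4940 / √(5783 × 5712) = 4940 / 5747.3904 ≈ 0.8595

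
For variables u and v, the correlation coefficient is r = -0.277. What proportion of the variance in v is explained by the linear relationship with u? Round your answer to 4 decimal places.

r² = (-0.277)² = 0.0767

0.0767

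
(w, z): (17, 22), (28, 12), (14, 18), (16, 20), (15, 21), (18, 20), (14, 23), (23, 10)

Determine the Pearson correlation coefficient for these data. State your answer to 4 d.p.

n = 8, Σw = 145, Σz = 146, Σw² = 2799, Σz² = 2822, Σwz = 2509
nΣwz − ΣwΣz = 20072 − 21170 = -1098
nΣw² − (Σw)² = 22392 − 21025 = 1367; nΣz² − (Σz)² = 22576 − 21316 = 1260
r = -1098 / √(1367 × 1260) = -1098 / 1312.4100 ≈ -0.8366

-0.8366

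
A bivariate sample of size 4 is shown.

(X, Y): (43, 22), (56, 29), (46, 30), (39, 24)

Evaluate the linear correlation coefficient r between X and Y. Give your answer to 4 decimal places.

n = 4, ΣX = 184, ΣY = 105, ΣX² = 8622, ΣY² = 2801, ΣXY = 4886
nΣXY − ΣXΣY = 19544 − 19320 = 224
nΣX² − (ΣX)² = 34488 − 33856 = 632; nΣY² − (ΣY)² = 11204 − 11025 = 179
r = 224 / √(632 × 179) = 224 / 336.3451 ≈ 0.6660

0.6660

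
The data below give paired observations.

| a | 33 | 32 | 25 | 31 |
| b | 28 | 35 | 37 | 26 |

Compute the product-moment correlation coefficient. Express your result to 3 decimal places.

-0.636

n = 4, Σa = 121, Σb = 126, Σa² = 3699, Σb² = 4054, Σab = 3775
nΣab − ΣaΣb = 15100 − 15246 = -146
nΣa² − (Σa)² = 14796 − 14641 = 155; nΣb² − (Σb)² = 16216 − 15876 = 340
r = -146 / √(155 × 340) = -146 / 229.5648 ≈ -0.636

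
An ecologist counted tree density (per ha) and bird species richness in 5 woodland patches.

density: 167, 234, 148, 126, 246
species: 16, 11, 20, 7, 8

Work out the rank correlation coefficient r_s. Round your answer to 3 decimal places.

0.000

Rank density: 3, 4, 2, 1, 5
Rank species: 4, 3, 5, 1, 2
d = rank(density) − rank(species): -1, 1, -3, 0, 3; Σd² = 20
ρ = 1 − 6Σd² / [n(n²−1)] = 1 − 6×20 / (5×24) = 1 − 120/120 ≈ 0.000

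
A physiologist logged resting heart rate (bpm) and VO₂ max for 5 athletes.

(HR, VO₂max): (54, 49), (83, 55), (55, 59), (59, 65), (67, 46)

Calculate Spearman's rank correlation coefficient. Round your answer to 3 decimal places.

-0.100

Rank HR: 1, 5, 2, 3, 4
Rank VO₂max: 2, 3, 4, 5, 1
d = rank(HR) − rank(VO₂max): -1, 2, -2, -2, 3; Σd² = 22
ρ = 1 − 6Σd² / [n(n²−1)] = 1 − 6×22 / (5×24) = 1 − 132/120 ≈ -0.100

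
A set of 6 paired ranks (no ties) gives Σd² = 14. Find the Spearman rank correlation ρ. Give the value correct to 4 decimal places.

ρ = 1 − 6Σd² / [n(n²−1)] = 1 − 6×14 / (6×35)
  = 1 − 84/210 = 1 − 0.40000 ≈ 0.6000

0.6000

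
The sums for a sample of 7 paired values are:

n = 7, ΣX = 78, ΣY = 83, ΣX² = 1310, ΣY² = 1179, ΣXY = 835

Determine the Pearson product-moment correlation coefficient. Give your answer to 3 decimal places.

-0.307

r = (nΣXY − ΣXΣY) / √[(nΣX² − (ΣX)²)(nΣY² − (ΣY)²)]
Numerator: 7×835 − 78×83 = -629
Denominator: √[(9170 − 6084)(8253 − 6889)] = √[3086 × 1364] = 2051.6588
r = -629 / 2051.6588 ≈ -0.307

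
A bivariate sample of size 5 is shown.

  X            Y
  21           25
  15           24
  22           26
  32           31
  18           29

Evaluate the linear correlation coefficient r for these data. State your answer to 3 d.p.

0.734

n = 5, ΣX = 108, ΣY = 135, ΣX² = 2498, ΣY² = 3679, ΣXY = 2971
nΣXY − ΣXΣY = 14855 − 14580 = 275
nΣX² − (ΣX)² = 12490 − 11664 = 826; nΣY² − (ΣY)² = 18395 − 18225 = 170
r = 275 / √(826 × 170) = 275 / 374.7266 ≈ 0.734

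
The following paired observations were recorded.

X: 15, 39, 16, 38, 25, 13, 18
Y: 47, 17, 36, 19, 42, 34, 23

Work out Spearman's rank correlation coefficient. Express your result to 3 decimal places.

-0.643

Rank X: 2, 7, 3, 6, 5, 1, 4
Rank Y: 7, 1, 5, 2, 6, 4, 3
d = rank(X) − rank(Y): -5, 6, -2, 4, -1, -3, 1; Σd² = 92
ρ = 1 − 6Σd² / [n(n²−1)] = 1 − 6×92 / (7×48) = 1 − 552/336 ≈ -0.643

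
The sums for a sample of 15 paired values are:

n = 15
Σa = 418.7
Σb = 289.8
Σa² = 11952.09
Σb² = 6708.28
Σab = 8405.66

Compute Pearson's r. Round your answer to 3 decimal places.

0.584

r = (nΣab − ΣaΣb) / √[(nΣa² − (Σa)²)(nΣb² − (Σb)²)]
Numerator: 15×8405.66 − 418.7×289.8 = 4745.64
Denominator: √[(179281.35 − 175309.69)(100624.2 − 83984.04)] = √[3971.66 × 16640.16] = 8129.5177
r = 4745.64 / 8129.5177 ≈ 0.584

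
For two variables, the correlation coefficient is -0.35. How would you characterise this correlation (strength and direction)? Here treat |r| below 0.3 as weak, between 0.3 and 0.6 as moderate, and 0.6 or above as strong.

r = -0.35 < 0 so the relationship is negative.
|r| = 0.35, which falls in the moderate range.

moderate negative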